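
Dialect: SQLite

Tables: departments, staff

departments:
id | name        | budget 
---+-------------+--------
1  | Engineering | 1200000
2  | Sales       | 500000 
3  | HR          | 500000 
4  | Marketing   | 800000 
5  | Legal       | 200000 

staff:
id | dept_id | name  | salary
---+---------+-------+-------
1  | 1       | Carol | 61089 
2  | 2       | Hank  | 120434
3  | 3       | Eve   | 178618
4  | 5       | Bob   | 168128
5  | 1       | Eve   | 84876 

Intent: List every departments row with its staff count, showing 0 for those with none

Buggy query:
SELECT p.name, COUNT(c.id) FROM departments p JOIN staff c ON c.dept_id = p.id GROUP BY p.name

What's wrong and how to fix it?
Bug: An inner join excludes parents with zero children

Fix: Switch to LEFT JOIN to retain unmatched parent rows

Corrected query:
SELECT p.name, COUNT(c.id) FROM departments p LEFT JOIN staff c ON c.dept_id = p.id GROUP BY p.name

Result:
name        | COUNT(c.id)
------------+------------
Engineering | 2          
HR          | 1          
Legal       | 1          
Marketing   | 0          
Sales       | 1          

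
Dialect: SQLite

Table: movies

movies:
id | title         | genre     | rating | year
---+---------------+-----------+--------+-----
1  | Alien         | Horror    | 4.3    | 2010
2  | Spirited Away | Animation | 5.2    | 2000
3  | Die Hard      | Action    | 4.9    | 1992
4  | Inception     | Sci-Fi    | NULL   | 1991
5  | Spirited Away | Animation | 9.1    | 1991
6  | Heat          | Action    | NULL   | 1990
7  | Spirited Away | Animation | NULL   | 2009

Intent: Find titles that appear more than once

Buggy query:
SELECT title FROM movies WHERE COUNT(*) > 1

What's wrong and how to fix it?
Bug: WHERE can't reference COUNT(*); aggregates are computed after WHERE

Fix: Group first, then use HAVING for the count condition

Corrected query:
SELECT title FROM movies GROUP BY title HAVING COUNT(*) > 1

Result:
title        
-------------
Spirited Away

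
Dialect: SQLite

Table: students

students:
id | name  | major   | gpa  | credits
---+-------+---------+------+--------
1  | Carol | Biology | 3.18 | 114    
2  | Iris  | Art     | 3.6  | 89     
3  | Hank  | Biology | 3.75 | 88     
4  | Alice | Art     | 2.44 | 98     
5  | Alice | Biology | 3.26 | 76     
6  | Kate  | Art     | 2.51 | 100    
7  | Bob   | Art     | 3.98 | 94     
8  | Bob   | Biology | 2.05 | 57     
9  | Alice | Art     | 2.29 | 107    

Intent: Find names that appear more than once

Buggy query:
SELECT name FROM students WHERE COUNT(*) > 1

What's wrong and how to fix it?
Bug: COUNT(*) is an aggregate and cannot be used in WHERE

Fix: Group first, then use HAVING for the count condition

Corrected query:
SELECT name FROM students GROUP BY name HAVING COUNT(*) > 1

Result:
name 
-----
Alice
Bob  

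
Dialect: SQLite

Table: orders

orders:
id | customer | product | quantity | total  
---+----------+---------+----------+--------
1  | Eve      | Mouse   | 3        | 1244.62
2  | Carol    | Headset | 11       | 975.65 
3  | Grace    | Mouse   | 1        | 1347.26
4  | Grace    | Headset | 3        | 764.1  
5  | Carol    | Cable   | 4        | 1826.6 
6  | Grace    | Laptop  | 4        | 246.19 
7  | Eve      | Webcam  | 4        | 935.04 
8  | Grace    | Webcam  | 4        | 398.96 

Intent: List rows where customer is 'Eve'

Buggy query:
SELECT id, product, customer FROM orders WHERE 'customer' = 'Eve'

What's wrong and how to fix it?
Bug: Single quotes denote string literals in SQL; the column name is being compared as a constant string

Fix: Reference the column as customer without single quotes

Corrected query:
SELECT id, product, customer FROM orders WHERE customer = 'Eve'

Result:
id | product | customer
---+---------+---------
1  | Mouse   | Eve     
7  | Webcam  | Eve     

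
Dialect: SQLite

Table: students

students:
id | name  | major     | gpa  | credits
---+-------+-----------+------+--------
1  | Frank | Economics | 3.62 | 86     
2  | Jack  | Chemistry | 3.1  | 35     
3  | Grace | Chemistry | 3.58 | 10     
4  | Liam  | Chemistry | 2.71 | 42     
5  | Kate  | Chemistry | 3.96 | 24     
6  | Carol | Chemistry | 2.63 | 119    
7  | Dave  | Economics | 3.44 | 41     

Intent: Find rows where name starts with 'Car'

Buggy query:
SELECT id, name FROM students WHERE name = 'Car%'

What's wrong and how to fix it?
Bug: '=' compares the literal string including the % character; pattern matching needs LIKE

Fix: Replace '=' with LIKE so 'Car%' is treated as a pattern

Corrected query:
SELECT id, name FROM students WHERE name LIKE 'Car%'

Result:
id | name 
---+------
6  | Carol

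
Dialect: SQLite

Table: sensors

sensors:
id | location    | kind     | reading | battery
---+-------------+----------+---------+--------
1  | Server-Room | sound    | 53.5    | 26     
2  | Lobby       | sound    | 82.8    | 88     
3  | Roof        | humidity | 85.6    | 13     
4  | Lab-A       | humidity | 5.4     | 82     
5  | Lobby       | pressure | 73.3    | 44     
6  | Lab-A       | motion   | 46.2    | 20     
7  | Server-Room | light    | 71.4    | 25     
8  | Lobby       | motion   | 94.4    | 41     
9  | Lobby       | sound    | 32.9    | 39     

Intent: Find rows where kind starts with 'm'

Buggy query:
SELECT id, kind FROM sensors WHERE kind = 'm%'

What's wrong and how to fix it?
Bug: '=' compares the literal string including the % character; pattern matching needs LIKE

Fix: Use LIKE for wildcard pattern matching

Corrected query:
SELECT id, kind FROM sensors WHERE kind LIKE 'm%'

Result:
id | kind  
---+-------
6  | motion
8  | motion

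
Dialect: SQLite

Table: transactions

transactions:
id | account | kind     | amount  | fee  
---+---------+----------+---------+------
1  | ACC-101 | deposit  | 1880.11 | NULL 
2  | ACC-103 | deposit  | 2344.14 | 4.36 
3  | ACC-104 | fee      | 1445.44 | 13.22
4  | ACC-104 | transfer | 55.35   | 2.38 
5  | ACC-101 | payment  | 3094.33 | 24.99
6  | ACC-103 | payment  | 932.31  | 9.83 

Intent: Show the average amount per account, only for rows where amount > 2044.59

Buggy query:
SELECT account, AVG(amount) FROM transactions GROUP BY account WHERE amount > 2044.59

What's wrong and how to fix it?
Bug: WHERE cannot follow GROUP BY

Fix: Move the WHERE clause before GROUP BY

Corrected query:
SELECT account, AVG(amount) FROM transactions WHERE amount > 2044.59 GROUP BY account

Result:
account | AVG(amount)
--------+------------
ACC-101 | 3094.33    
ACC-103 | 2344.14    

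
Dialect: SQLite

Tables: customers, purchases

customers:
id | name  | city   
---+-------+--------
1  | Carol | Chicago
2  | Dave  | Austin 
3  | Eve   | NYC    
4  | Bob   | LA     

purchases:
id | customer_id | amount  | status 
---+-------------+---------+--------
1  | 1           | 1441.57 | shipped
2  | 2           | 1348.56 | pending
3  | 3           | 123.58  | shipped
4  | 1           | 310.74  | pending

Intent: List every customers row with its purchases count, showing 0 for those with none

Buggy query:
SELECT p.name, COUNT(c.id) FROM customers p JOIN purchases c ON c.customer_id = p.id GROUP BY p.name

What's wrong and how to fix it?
Bug: An inner join excludes parents with zero children

Fix: Use LEFT JOIN so parents without children still appear (COUNT(c.id) gives 0)

Corrected query:
SELECT p.name, COUNT(c.id) FROM customers p LEFT JOIN purchases c ON c.customer_id = p.id GROUP BY p.name

Result:
name  | COUNT(c.id)
------+------------
Bob   | 0          
Carol | 2          
Dave  | 1          
Eve   | 1          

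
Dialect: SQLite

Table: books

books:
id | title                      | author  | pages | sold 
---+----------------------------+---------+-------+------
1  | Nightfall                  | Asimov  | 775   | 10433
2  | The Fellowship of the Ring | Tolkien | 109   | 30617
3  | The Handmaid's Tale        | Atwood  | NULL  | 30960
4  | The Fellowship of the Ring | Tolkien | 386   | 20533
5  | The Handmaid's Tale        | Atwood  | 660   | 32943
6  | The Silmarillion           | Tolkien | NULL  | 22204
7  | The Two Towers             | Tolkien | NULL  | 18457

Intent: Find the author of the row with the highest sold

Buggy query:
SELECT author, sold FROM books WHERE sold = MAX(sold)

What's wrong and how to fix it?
Bug: MAX(sold) is an aggregate and cannot be used directly in WHERE

Fix: Use a subquery: WHERE sold = (SELECT MAX(sold) FROM books)

Corrected query:
SELECT author, sold FROM books WHERE sold = (SELECT MAX(sold) FROM books)

Result:
author | sold 
-------+------
Atwood | 32943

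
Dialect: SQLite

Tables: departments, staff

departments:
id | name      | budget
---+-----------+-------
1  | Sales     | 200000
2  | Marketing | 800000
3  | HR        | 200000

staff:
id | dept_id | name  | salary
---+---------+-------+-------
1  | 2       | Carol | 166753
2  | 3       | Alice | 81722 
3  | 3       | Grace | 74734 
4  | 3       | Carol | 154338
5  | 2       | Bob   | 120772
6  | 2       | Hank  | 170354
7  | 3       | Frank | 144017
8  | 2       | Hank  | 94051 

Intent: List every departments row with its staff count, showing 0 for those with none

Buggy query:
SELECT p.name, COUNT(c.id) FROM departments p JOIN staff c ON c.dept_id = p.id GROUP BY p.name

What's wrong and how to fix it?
Bug: INNER JOIN drops departments rows that have no matching staff rows

Fix: Use LEFT JOIN so parents without children still appear (COUNT(c.id) gives 0)

Corrected query:
SELECT p.name, COUNT(c.id) FROM departments p LEFT JOIN staff c ON c.dept_id = p.id GROUP BY p.name

Result:
name      | COUNT(c.id)
----------+------------
HR        | 4          
Marketing | 4          
Sales     | 0          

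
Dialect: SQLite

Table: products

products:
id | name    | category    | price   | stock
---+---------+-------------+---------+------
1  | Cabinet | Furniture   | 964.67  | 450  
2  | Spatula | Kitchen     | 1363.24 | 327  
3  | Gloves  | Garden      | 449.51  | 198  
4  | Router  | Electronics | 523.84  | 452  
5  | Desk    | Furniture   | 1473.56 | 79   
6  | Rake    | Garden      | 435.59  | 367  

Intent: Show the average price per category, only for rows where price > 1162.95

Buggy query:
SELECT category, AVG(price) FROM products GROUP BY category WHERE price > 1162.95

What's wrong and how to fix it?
Bug: WHERE cannot follow GROUP BY

Fix: Move the WHERE clause before GROUP BY

Corrected query:
SELECT category, AVG(price) FROM products WHERE price > 1162.95 GROUP BY category

Result:
category  | AVG(price)
----------+-----------
Furniture | 1473.56   
Kitchen   | 1363.24   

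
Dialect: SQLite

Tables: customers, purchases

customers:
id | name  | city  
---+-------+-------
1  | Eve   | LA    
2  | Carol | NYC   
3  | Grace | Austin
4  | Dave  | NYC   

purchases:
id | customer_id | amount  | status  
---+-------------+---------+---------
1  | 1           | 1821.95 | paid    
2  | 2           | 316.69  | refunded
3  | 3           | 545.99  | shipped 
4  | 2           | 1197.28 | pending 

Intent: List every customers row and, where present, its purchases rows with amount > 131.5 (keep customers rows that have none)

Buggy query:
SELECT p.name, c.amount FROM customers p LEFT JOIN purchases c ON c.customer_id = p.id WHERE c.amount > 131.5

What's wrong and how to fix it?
Bug: Filtering c.amount in WHERE discards the NULL rows produced by LEFT JOIN, turning it into an inner join

Fix: Put 'c.amount > 131.5' in the JOIN's ON clause instead of WHERE

Corrected query:
SELECT p.name, c.amount FROM customers p LEFT JOIN purchases c ON c.customer_id = p.id AND c.amount > 131.5

Result:
name  | amount 
------+--------
Eve   | 1821.95
Carol | 316.69 
Carol | 1197.28
Grace | 545.99 
Dave  | NULL   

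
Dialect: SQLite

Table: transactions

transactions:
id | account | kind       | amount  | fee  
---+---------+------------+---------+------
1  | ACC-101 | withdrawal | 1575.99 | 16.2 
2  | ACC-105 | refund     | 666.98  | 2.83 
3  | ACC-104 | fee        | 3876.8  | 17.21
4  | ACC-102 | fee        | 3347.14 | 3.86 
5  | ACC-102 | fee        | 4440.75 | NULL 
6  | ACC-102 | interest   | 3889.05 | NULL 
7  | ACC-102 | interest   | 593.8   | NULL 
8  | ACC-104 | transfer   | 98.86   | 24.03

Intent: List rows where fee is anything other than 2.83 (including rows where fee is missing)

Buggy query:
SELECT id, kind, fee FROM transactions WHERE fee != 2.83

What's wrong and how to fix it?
Bug: Inequality against NULL is unknown, not true; rows with NULL are dropped

Fix: Handle NULL separately with IS NULL alongside the inequality

Corrected query:
SELECT id, kind, fee FROM transactions WHERE fee != 2.83 OR fee IS NULL

Result:
id | kind       | fee  
---+------------+------
1  | withdrawal | 16.2 
3  | fee        | 17.21
4  | fee        | 3.86 
5  | fee        | NULL 
6  | interest   | NULL 
7  | interest   | NULL 
8  | transfer   | 24.03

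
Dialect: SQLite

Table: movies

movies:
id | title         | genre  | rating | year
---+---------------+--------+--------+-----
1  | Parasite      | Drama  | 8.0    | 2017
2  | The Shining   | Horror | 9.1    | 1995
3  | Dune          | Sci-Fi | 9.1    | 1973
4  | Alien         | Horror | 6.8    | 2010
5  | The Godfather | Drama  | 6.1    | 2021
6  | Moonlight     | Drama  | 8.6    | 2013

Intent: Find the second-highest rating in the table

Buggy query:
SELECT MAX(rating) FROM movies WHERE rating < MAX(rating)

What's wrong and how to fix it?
Bug: MAX(rating) on the right of the comparison is an aggregate-in-WHERE error

Fix: Put the inner MAX in a scalar subquery

Corrected query:
SELECT MAX(rating) FROM movies WHERE rating < (SELECT MAX(rating) FROM movies)

Result:
MAX(rating)
-----------
8.6        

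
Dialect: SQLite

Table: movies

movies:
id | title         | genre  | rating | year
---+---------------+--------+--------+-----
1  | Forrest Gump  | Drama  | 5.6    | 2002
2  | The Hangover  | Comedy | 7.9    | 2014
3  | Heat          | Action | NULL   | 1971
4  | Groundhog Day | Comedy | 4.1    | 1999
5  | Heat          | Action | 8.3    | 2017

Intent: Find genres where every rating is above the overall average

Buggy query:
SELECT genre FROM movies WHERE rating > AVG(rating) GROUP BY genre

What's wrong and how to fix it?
Bug: WHERE evaluates per row before aggregation, so AVG() is unavailable

Fix: Compute the overall average in a scalar subquery and compare each group's MIN against it in HAVING

Corrected query:
SELECT genre FROM movies GROUP BY genre HAVING MIN(rating) > (SELECT AVG(rating) FROM movies)

Result:
genre 
------
Action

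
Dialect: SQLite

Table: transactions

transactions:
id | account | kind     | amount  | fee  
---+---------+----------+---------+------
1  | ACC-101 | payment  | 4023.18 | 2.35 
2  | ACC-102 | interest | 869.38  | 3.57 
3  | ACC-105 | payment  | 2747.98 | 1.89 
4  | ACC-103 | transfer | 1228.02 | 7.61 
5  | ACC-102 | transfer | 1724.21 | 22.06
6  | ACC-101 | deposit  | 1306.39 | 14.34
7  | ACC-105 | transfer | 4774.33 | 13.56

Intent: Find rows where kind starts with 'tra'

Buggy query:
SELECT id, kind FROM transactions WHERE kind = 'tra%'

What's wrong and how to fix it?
Bug: Wildcards only work with LIKE; '=' treats '%' as a literal character

Fix: Use LIKE for wildcard pattern matching

Corrected query:
SELECT id, kind FROM transactions WHERE kind LIKE 'tra%'

Result:
id | kind    
---+---------
4  | transfer
5  | transfer
7  | transfer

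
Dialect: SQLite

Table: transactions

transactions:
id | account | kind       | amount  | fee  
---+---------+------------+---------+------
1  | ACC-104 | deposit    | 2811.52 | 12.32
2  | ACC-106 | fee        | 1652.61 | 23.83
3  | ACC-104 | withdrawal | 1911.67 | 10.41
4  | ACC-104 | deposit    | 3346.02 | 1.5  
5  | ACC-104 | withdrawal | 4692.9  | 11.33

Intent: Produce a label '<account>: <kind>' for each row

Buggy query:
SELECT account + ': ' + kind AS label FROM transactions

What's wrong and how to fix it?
Bug: '+' is numeric addition; on text columns SQLite converts them to 0 instead of concatenating

Fix: Use the || operator for string concatenation

Corrected query:
SELECT account || ': ' || kind AS label FROM transactions

Result:
label              
-------------------
ACC-104: deposit   
ACC-106: fee       
ACC-104: withdrawal
ACC-104: deposit   
ACC-104: withdrawal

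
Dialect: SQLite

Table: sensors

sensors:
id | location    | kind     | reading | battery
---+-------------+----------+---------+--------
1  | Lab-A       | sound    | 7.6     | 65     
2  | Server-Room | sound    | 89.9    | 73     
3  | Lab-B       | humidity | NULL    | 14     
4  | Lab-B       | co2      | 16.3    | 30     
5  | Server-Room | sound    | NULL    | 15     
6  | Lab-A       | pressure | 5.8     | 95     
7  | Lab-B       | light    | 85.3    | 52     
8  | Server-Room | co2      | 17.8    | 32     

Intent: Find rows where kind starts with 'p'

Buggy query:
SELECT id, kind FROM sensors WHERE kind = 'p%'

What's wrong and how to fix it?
Bug: '=' compares the literal string including the % character; pattern matching needs LIKE

Fix: Replace '=' with LIKE so 'p%' is treated as a pattern

Corrected query:
SELECT id, kind FROM sensors WHERE kind LIKE 'p%'

Result:
id | kind    
---+---------
6  | pressure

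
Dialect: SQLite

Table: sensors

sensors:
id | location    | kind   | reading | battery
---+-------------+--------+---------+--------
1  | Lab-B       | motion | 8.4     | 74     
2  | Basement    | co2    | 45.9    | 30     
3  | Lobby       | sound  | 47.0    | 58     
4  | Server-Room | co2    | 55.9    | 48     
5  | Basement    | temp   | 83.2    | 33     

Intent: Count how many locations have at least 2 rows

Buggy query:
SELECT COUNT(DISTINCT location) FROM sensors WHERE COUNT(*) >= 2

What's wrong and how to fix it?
Bug: COUNT(*) cannot appear in WHERE; the per-group count doesn't exist yet

Fix: Use a subquery that GROUPs and filters with HAVING, then count its rows

Corrected query:
SELECT COUNT(*) FROM (SELECT location FROM sensors GROUP BY location HAVING COUNT(*) >= 2)

Result:
COUNT(*)
--------
1       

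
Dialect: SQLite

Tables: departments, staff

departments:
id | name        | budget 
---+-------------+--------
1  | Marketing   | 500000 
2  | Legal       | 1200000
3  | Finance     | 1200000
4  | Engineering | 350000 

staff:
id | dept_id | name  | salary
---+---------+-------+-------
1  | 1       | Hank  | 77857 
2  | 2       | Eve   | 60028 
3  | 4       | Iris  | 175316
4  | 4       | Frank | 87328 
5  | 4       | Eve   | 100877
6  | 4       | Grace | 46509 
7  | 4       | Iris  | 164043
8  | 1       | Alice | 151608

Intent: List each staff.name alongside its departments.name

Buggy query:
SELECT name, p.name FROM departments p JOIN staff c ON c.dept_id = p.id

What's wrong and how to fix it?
Bug: Both tables have a 'name' column; the unqualified reference is ambiguous

Fix: Prefix ambiguous columns with the table alias

Corrected query:
SELECT c.name, p.name FROM departments p JOIN staff c ON c.dept_id = p.id

Result:
name  | name       
------+------------
Hank  | Marketing  
Eve   | Legal      
Iris  | Engineering
Frank | Engineering
Eve   | Engineering
Grace | Engineering
Iris  | Engineering
Alice | Marketing  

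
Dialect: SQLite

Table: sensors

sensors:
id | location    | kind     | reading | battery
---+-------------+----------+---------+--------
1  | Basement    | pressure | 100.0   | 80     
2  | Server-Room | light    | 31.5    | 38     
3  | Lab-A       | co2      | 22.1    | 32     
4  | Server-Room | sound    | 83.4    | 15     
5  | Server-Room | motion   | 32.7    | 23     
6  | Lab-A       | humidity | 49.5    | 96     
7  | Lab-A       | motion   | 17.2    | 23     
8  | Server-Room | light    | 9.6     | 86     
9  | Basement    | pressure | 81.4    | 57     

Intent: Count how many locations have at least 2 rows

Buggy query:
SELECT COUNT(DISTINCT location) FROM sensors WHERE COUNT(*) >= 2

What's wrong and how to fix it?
Bug: WHERE filters individual rows, not groups, so a group-level COUNT is invalid there

Fix: Group first with HAVING COUNT(*) >= 2, then COUNT the resulting groups

Corrected query:
SELECT COUNT(*) FROM (SELECT location FROM sensors GROUP BY location HAVING COUNT(*) >= 2)

Result:
COUNT(*)
--------
3       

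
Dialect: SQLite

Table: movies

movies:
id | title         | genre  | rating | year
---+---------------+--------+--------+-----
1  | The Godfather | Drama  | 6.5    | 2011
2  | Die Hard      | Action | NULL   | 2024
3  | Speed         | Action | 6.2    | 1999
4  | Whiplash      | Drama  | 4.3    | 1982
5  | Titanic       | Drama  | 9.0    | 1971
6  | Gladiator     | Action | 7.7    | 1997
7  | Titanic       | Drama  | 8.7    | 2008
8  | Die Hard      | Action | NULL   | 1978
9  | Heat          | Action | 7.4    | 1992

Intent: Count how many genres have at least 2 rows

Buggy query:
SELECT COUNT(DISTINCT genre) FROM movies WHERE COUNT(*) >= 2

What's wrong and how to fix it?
Bug: WHERE filters individual rows, not groups, so a group-level COUNT is invalid there

Fix: Use a subquery that GROUPs and filters with HAVING, then count its rows

Corrected query:
SELECT COUNT(*) FROM (SELECT genre FROM movies GROUP BY genre HAVING COUNT(*) >= 2)

Result:
COUNT(*)
--------
2       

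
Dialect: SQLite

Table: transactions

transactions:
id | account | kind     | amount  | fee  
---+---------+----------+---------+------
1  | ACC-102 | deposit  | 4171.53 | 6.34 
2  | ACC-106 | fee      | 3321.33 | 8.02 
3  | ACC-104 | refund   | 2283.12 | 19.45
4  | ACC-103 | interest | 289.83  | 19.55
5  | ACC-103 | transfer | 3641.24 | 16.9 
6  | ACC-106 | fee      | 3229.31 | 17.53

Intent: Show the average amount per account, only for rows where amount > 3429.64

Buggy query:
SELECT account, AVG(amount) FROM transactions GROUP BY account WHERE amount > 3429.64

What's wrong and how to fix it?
Bug: WHERE cannot follow GROUP BY

Fix: Place WHERE between FROM and GROUP BY

Corrected query:
SELECT account, AVG(amount) FROM transactions WHERE amount > 3429.64 GROUP BY account

Result:
account | AVG(amount)
--------+------------
ACC-102 | 4171.53    
ACC-103 | 3641.24    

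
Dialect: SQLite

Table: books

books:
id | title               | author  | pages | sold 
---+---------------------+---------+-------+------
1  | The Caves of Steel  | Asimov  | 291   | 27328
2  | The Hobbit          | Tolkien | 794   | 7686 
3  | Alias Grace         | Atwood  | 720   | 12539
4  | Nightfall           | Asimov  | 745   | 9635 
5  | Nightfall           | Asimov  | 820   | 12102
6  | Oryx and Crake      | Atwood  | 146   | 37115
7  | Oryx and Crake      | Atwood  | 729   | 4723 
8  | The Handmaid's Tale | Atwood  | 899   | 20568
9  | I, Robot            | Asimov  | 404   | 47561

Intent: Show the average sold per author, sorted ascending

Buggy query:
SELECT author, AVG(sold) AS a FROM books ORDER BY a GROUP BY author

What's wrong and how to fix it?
Bug: GROUP BY must precede ORDER BY

Fix: Reorder: SELECT … FROM … GROUP BY … ORDER BY …

Corrected query:
SELECT author, AVG(sold) AS a FROM books GROUP BY author ORDER BY a

Result:
author  | a       
--------+---------
Tolkien | 7686    
Atwood  | 18736.25
Asimov  | 24156.5 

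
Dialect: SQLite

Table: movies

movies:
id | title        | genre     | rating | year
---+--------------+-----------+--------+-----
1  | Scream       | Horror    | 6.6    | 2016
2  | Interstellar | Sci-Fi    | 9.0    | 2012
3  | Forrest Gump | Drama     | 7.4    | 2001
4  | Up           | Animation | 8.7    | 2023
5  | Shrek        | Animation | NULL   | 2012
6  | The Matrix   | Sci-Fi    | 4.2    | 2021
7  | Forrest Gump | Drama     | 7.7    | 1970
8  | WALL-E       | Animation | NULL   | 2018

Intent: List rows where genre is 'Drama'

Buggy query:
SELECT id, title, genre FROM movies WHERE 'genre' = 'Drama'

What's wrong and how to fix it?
Bug: Single quotes denote string literals in SQL; the column name is being compared as a constant string

Fix: Reference the column as genre without single quotes

Corrected query:
SELECT id, title, genre FROM movies WHERE genre = 'Drama'

Result:
id | title        | genre
---+--------------+------
3  | Forrest Gump | Drama
7  | Forrest Gump | Drama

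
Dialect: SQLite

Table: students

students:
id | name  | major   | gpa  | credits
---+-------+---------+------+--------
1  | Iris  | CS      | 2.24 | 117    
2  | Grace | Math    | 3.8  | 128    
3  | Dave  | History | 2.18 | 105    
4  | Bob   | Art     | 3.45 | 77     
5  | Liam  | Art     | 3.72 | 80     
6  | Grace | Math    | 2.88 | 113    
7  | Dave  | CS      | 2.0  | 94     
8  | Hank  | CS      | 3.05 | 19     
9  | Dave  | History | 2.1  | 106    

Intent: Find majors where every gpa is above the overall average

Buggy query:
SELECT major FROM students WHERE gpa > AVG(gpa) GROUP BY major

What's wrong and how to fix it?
Bug: WHERE evaluates per row before aggregation, so AVG() is unavailable

Fix: Compute the overall average in a scalar subquery and compare each group's MIN against it in HAVING

Corrected query:
SELECT major FROM students GROUP BY major HAVING MIN(gpa) > (SELECT AVG(gpa) FROM students)

Result:
major
-----
Art  
Math 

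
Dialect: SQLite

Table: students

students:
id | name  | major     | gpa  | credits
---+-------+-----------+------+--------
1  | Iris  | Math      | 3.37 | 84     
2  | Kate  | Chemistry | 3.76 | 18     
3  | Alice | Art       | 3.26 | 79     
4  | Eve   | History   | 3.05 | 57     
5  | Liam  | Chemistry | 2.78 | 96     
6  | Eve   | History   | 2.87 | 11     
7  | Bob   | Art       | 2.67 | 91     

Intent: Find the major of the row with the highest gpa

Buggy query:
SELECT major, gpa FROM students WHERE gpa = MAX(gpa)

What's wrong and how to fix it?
Bug: WHERE is evaluated per row; an aggregate over the whole table isn't defined there

Fix: Wrap MAX in a scalar subquery so WHERE compares against a single value

Corrected query:
SELECT major, gpa FROM students WHERE gpa = (SELECT MAX(gpa) FROM students)

Result:
major     | gpa 
----------+-----
Chemistry | 3.76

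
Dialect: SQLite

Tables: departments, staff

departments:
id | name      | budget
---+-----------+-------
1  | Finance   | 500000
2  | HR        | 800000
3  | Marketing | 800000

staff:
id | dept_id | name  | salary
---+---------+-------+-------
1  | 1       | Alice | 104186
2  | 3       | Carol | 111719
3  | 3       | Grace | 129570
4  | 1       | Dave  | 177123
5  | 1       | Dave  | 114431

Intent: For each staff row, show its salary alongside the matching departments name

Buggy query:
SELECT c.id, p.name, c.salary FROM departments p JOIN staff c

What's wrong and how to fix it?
Bug: Missing join condition: each staff row is matched to all departments rows instead of just its own

Fix: Specify the join condition linking the foreign key to the parent id

Corrected query:
SELECT c.id, p.name, c.salary FROM departments p JOIN staff c ON c.dept_id = p.id

Result:
id | name      | salary
---+-----------+-------
1  | Finance   | 104186
2  | Marketing | 111719
3  | Marketing | 129570
4  | Finance   | 177123
5  | Finance   | 114431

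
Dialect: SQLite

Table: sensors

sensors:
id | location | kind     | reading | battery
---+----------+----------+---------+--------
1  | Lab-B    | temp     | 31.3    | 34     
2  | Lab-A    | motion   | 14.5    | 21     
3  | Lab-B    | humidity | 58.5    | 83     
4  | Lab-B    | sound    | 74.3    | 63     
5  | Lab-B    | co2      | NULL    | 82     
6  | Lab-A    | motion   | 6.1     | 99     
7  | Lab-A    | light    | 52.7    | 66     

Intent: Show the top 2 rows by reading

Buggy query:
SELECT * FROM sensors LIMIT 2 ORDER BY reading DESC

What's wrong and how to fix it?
Bug: LIMIT must come after ORDER BY

Fix: Swap the clauses: ORDER BY first, then LIMIT

Corrected query:
SELECT * FROM sensors ORDER BY reading DESC LIMIT 2

Result:
id | location | kind     | reading | battery
---+----------+----------+---------+--------
4  | Lab-B    | sound    | 74.3    | 63     
3  | Lab-B    | humidity | 58.5    | 83     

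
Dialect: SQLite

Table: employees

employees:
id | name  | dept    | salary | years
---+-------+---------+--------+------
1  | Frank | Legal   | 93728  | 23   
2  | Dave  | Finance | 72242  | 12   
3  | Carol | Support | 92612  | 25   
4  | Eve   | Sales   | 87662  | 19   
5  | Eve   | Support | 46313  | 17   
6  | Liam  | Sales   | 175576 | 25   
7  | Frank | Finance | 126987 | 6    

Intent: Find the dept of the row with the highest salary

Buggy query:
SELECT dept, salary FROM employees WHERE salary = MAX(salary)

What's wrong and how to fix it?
Bug: WHERE is evaluated per row; an aggregate over the whole table isn't defined there

Fix: Wrap MAX in a scalar subquery so WHERE compares against a single value

Corrected query:
SELECT dept, salary FROM employees WHERE salary = (SELECT MAX(salary) FROM employees)

Result:
dept  | salary
------+-------
Sales | 175576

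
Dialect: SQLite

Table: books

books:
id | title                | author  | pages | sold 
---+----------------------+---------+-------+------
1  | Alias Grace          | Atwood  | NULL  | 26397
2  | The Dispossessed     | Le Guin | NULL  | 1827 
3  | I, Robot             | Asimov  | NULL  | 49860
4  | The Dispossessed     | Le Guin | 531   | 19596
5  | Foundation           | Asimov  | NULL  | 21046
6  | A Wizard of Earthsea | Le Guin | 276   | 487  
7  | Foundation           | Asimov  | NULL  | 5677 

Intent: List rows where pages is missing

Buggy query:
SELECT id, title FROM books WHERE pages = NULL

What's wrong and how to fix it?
Bug: '= NULL' is always unknown in SQL three-valued logic, so no rows match

Fix: Use IS NULL to test for NULL

Corrected query:
SELECT id, title FROM books WHERE pages IS NULL

Result:
id | title           
---+-----------------
1  | Alias Grace     
2  | The Dispossessed
3  | I, Robot        
5  | Foundation      
7  | Foundation      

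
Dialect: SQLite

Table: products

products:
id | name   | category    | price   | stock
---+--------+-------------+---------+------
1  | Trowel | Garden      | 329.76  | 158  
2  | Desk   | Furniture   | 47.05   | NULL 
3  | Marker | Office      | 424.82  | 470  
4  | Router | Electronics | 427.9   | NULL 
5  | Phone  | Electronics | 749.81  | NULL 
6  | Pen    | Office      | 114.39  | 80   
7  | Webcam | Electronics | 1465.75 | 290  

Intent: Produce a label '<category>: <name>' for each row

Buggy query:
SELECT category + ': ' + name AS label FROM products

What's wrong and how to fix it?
Bug: SQLite uses || for string concatenation; + coerces text to numbers (yielding 0)

Fix: Use the || operator for string concatenation

Corrected query:
SELECT category || ': ' || name AS label FROM products

Result:
label              
-------------------
Garden: Trowel     
Furniture: Desk    
Office: Marker     
Electronics: Router
Electronics: Phone 
Office: Pen        
Electronics: Webcam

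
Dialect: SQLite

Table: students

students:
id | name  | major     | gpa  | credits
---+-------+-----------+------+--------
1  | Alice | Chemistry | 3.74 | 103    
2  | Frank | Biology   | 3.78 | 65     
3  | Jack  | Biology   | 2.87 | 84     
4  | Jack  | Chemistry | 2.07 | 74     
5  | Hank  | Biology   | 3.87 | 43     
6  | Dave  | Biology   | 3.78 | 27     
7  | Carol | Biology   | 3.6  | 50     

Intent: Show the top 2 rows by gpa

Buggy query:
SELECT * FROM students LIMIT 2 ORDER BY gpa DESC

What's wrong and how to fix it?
Bug: LIMIT must come after ORDER BY

Fix: Sort with ORDER BY, then apply LIMIT

Corrected query:
SELECT * FROM students ORDER BY gpa DESC LIMIT 2

Result:
id | name  | major   | gpa  | credits
---+-------+---------+------+--------
5  | Hank  | Biology | 3.87 | 43     
2  | Frank | Biology | 3.78 | 65     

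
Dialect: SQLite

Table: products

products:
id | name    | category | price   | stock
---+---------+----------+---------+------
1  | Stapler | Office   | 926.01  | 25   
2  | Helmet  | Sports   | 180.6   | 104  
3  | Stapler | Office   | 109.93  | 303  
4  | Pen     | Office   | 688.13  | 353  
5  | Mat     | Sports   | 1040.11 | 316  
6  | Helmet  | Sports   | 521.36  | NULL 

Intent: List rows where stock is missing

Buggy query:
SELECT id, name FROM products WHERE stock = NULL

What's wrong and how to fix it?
Bug: '= NULL' is always unknown in SQL three-valued logic, so no rows match

Fix: Use IS NULL to test for NULL

Corrected query:
SELECT id, name FROM products WHERE stock IS NULL

Result:
id | name  
---+-------
6  | Helmet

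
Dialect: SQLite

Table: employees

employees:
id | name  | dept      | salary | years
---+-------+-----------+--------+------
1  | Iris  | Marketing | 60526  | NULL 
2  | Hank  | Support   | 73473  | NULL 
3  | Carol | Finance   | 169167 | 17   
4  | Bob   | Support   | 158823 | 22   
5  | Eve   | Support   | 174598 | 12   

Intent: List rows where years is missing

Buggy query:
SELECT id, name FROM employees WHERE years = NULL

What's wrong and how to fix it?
Bug: '= NULL' is always unknown in SQL three-valued logic, so no rows match

Fix: Use IS NULL to test for NULL

Corrected query:
SELECT id, name FROM employees WHERE years IS NULL

Result:
id | name
---+-----
1  | Iris
2  | Hank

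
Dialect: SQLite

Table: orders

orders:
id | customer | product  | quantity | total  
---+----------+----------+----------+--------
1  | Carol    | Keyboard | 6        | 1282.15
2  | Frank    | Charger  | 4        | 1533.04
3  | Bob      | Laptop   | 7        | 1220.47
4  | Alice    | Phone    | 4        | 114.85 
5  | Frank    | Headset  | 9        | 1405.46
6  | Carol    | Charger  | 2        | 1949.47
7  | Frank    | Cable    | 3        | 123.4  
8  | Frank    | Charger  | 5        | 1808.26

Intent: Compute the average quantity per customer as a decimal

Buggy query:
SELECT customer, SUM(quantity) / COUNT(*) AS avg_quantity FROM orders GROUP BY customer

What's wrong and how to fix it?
Bug: SUM(quantity) and COUNT(*) are both integers; the division truncates the fractional part

Fix: Cast one side to REAL so the division keeps the fractional part

Corrected query:
SELECT customer, SUM(quantity) * 1.0 / COUNT(*) AS avg_quantity FROM orders GROUP BY customer

Result:
customer | avg_quantity
---------+-------------
Alice    | 4           
Bob      | 7           
Carol    | 4           
Frank    | 5.25        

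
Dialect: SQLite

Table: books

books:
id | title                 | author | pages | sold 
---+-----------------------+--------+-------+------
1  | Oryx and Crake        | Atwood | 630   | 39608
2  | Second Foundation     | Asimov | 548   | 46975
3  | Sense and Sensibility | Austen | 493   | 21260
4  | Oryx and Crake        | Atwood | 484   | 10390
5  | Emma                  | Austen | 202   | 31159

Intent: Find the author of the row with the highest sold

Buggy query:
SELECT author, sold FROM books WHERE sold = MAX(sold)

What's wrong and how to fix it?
Bug: WHERE is evaluated per row; an aggregate over the whole table isn't defined there

Fix: Use a subquery: WHERE sold = (SELECT MAX(sold) FROM books)

Corrected query:
SELECT author, sold FROM books WHERE sold = (SELECT MAX(sold) FROM books)

Result:
author | sold 
-------+------
Asimov | 46975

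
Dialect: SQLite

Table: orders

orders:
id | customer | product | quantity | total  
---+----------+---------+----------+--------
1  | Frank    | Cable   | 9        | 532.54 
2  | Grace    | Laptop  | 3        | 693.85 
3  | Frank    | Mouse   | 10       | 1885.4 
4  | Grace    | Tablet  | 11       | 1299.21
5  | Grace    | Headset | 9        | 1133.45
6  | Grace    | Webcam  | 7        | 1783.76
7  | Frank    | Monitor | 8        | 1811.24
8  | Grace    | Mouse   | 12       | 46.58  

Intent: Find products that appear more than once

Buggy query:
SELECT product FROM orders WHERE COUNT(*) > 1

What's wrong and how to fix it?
Bug: COUNT(*) is an aggregate and cannot be used in WHERE

Fix: Group first, then use HAVING for the count condition

Corrected query:
SELECT product FROM orders GROUP BY product HAVING COUNT(*) > 1

Result:
product
-------
Mouse  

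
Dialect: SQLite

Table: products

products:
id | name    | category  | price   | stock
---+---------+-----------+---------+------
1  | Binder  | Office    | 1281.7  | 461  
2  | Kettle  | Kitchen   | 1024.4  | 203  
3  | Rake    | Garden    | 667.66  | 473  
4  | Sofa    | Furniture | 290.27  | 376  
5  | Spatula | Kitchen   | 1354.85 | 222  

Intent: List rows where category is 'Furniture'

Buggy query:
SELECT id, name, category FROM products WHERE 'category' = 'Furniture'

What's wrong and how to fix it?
Bug: Single quotes denote string literals in SQL; the column name is being compared as a constant string

Fix: Remove the quotes around the column name (or use double quotes for an identifier)

Corrected query:
SELECT id, name, category FROM products WHERE category = 'Furniture'

Result:
id | name | category 
---+------+----------
4  | Sofa | Furniture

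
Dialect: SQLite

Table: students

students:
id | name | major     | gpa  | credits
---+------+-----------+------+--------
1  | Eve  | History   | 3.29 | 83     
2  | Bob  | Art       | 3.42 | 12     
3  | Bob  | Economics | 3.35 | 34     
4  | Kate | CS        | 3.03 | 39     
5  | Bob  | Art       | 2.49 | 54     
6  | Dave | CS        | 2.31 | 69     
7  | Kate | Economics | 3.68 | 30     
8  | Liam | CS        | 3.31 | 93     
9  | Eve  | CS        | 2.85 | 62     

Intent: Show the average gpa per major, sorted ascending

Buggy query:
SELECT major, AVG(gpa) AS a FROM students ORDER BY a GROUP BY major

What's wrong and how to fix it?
Bug: ORDER BY appears before GROUP BY; SQL clause order requires GROUP BY first

Fix: Reorder: SELECT … FROM … GROUP BY … ORDER BY …

Corrected query:
SELECT major, AVG(gpa) AS a FROM students GROUP BY major ORDER BY a

Result:
major     | a    
----------+------
CS        | 2.875
Art       | 2.955
History   | 3.29 
Economics | 3.515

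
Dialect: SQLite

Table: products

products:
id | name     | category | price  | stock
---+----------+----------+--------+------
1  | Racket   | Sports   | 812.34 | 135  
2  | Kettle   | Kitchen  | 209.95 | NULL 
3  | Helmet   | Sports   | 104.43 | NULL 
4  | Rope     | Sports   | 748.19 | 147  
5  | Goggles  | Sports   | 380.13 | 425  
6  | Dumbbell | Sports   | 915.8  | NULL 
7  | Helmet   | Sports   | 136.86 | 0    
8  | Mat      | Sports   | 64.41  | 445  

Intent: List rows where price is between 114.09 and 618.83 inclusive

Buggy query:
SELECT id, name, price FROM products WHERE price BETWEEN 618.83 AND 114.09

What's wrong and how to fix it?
Bug: The bounds are reversed; BETWEEN a AND b requires a <= b to match anything

Fix: Swap the bounds so the smaller value comes first

Corrected query:
SELECT id, name, price FROM products WHERE price BETWEEN 114.09 AND 618.83

Result:
id | name    | price 
---+---------+-------
2  | Kettle  | 209.95
5  | Goggles | 380.13
7  | Helmet  | 136.86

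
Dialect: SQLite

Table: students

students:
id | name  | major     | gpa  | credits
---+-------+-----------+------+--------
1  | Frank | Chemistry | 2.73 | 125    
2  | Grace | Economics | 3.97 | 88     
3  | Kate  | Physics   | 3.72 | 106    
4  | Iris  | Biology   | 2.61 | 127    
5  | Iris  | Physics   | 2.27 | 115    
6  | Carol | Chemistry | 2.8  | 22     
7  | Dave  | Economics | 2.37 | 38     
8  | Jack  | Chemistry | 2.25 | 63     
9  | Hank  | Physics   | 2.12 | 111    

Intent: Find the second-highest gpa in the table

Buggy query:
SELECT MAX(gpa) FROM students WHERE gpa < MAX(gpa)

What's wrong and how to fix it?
Bug: MAX(gpa) on the right of the comparison is an aggregate-in-WHERE error

Fix: Put the inner MAX in a scalar subquery

Corrected query:
SELECT MAX(gpa) FROM students WHERE gpa < (SELECT MAX(gpa) FROM students)

Result:
MAX(gpa)
--------
3.72    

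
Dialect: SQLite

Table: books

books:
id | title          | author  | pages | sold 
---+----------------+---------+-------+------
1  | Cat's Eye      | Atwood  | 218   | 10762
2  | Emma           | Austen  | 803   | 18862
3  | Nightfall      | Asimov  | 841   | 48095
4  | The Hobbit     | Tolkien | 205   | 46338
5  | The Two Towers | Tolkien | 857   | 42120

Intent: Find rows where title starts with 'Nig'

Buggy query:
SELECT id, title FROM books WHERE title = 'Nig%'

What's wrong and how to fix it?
Bug: Wildcards only work with LIKE; '=' treats '%' as a literal character

Fix: Use LIKE for wildcard pattern matching

Corrected query:
SELECT id, title FROM books WHERE title LIKE 'Nig%'

Result:
id | title    
---+----------
3  | Nightfall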